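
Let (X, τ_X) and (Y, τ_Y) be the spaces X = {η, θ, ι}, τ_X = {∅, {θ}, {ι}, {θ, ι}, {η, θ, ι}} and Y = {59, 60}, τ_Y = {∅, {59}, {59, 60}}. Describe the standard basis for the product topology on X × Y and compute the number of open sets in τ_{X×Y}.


Basis B = {∅ × ∅, {θ} × {59}, {ι} × {59}, {θ} × {59, 60}, {θ, ι} × {59}, {ι} × {59, 60}, {η, θ, ι} × {59}, {θ, ι} × {59, 60}, {η, θ, ι} × {59, 60}}; |τ_{X×Y}| = 14.

Enumerate products U × V with U ∈ τ_X, V ∈ τ_Y (deduplicated):
  ∅ × ∅ = {} (∅)
  {θ} × {59} = {(θ,59)}
  {ι} × {59} = {(ι,59)}
  {θ} × {59, 60} = {(θ,59), (θ,60)}
  {θ, ι} × {59} = {(θ,59), (ι,59)}
  {ι} × {59, 60} = {(ι,59), (ι,60)}
  {η, θ, ι} × {59} = {(η,59), (θ,59), (ι,59)}
  {θ, ι} × {59, 60} = {(θ,59), (θ,60), (ι,59), (ι,60)}
  {η, θ, ι} × {59, 60} = {(η,59), (η,60), (θ,59), (θ,60), (ι,59), (ι,60)}
These 9 distinct sets form the basis B.
Close under arbitrary unions to get τ_{X×Y}; counting gives |τ_{X×Y}| = 14.


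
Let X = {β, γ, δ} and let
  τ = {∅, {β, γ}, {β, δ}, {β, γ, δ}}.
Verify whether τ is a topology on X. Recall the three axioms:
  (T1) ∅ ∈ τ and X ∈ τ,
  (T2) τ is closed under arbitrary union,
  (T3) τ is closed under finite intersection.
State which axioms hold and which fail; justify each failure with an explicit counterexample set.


τ is NOT a topology on X.

Axiom (T1): ∅ ∈ τ? Yes; X ∈ τ? Yes.
Axiom (T2/T3): check pairwise unions and intersections of members of τ.
Counterexample for (T3): {β, γ} ∩ {β, δ} = {β} ∉ τ. Therefore τ is NOT a topology.


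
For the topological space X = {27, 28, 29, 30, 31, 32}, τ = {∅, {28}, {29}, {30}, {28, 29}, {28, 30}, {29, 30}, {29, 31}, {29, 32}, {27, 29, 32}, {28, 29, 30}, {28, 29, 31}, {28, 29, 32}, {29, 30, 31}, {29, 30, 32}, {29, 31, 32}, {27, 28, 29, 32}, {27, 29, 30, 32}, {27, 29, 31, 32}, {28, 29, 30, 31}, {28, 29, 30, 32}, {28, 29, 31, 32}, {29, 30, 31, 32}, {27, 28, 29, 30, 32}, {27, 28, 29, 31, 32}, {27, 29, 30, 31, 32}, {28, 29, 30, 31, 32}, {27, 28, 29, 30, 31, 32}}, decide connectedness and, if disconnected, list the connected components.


(X, τ) is disconnected; components = [{28}, {30}, {27, 29, 31, 32}].

Find clopen sets (U ∈ τ with X ∖ U ∈ τ):
  U = ∅, X ∖ U = {27, 28, 29, 30, 31, 32} — both open, so U is clopen.
  U = {28}, X ∖ U = {27, 29, 30, 31, 32} — both open, so U is clopen.
  U = {30}, X ∖ U = {27, 28, 29, 31, 32} — both open, so U is clopen.
  U = {28, 30}, X ∖ U = {27, 29, 31, 32} — both open, so U is clopen.
  U = {27, 29, 31, 32}, X ∖ U = {28, 30} — both open, so U is clopen.
  U = {27, 28, 29, 31, 32}, X ∖ U = {30} — both open, so U is clopen.
  U = {27, 29, 30, 31, 32}, X ∖ U = {28} — both open, so U is clopen.
  U = {27, 28, 29, 30, 31, 32}, X ∖ U = ∅ — both open, so U is clopen.
Nontrivial clopen(s) exist: e.g. {28}. So (X, τ) is disconnected.
Compute connected components by grouping points that agree on all clopens:
  component: {28}
  component: {30}
  component: {27, 29, 31, 32}


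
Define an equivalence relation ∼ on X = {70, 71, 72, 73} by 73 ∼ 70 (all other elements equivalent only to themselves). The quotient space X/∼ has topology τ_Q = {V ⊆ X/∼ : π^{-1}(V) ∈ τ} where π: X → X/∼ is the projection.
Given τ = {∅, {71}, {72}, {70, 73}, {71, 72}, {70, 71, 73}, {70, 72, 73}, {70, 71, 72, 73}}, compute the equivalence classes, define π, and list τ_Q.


X/∼ = {[70=73], [71], [72]}; |τ_Q| = 8.

Equivalence classes: [70=73], [71], [72].
Quotient map π: X → X/∼ sends 70 ↦ [70=73], 71 ↦ [71], 72 ↦ [72], 73 ↦ [70=73].
For each subset V ⊆ X/∼, compute π^{-1}(V) ⊆ X and check whether π^{-1}(V) ∈ τ. V is open in τ_Q iff π^{-1}(V) ∈ τ.
  V = {}: π^{-1}(V) = ∅ ∈ τ ✓.
  V = {[70=73]}: π^{-1}(V) = {70, 73} ∈ τ ✓.
  V = {[71]}: π^{-1}(V) = {71} ∈ τ ✓.
  V = {[70=73], [71]}: π^{-1}(V) = {70, 71, 73} ∈ τ ✓.
  V = {[72]}: π^{-1}(V) = {72} ∈ τ ✓.
  V = {[70=73], [72]}: π^{-1}(V) = {70, 72, 73} ∈ τ ✓.
  V = {[71], [72]}: π^{-1}(V) = {71, 72} ∈ τ ✓.
  V = {[70=73], [71], [72]}: π^{-1}(V) = {70, 71, 72, 73} ∈ τ ✓.
Open sets in the quotient: τ_Q = {{}, {[70=73]}, {[71]}, {[70=73], [71]}, {[72]}, {[70=73], [72]}, {[71], [72]}, {[70=73], [71], [72]}} (8 elements).


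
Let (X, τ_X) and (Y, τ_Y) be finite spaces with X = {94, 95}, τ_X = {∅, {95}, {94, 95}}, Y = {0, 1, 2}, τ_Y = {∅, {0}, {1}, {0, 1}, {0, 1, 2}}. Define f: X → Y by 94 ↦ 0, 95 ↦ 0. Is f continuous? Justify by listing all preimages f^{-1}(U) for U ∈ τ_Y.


f IS continuous.

Compute f^{-1}(U) for each U ∈ τ_Y:
  U = ∅: f^{-1}(U) = ∅ ∈ τ_X ✓.
  U = {0}: f^{-1}(U) = {94, 95} ∈ τ_X ✓.
  U = {1}: f^{-1}(U) = ∅ ∈ τ_X ✓.
  U = {0, 1}: f^{-1}(U) = {94, 95} ∈ τ_X ✓.
  U = {0, 1, 2}: f^{-1}(U) = {94, 95} ∈ τ_X ✓.
Every preimage lies in τ_X, so f IS continuous.


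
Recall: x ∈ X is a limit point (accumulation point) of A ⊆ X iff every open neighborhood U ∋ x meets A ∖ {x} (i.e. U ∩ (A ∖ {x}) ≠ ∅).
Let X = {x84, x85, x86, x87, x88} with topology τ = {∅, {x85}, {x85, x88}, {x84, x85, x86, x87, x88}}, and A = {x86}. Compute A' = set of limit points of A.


A' = {x84, x87}

For each x ∈ X, list the open sets U ∈ τ with x ∈ U, then check whether U ∩ (A ∖ {x}) ≠ ∅ for every such U.
  x = x84: opens ∋ x are {x84, x85, x86, x87, x88}; each meets A ∖ {x84}, so x IS a limit point.
  x = x85: open {x85} ∋ x has {x85} ∩ (A ∖ {x85}) = ∅, so x is NOT a limit point.
  x = x86: open {x84, x85, x86, x87, x88} ∋ x has {x84, x85, x86, x87, x88} ∩ (A ∖ {x86}) = ∅, so x is NOT a limit point.
  x = x87: opens ∋ x are {x84, x85, x86, x87, x88}; each meets A ∖ {x87}, so x IS a limit point.
  x = x88: open {x85, x88} ∋ x has {x85, x88} ∩ (A ∖ {x88}) = ∅, so x is NOT a limit point.
Collecting: A' = {x84, x87}.


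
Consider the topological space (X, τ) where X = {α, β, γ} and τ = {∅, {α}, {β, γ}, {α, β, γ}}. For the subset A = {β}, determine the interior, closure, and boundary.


int(A) = ∅, cl(A) = {β, γ}, ∂A = {β, γ}.

Closed sets in (X, τ) are complements of opens:
  closed(X, τ) = {∅, {α}, {β, γ}, {α, β, γ}}.
int(A) = ⋃ {U ∈ τ : U ⊆ A}. Opens contained in A: ∅.
Taking the union of these: int(A) = ∅.
cl(A) = ⋂ {C closed : A ⊆ C}. Closed sets containing A: {β, γ}, {α, β, γ}.
Intersecting these: cl(A) = {β, γ}.
∂A = cl(A) ∖ int(A) = {β, γ} ∖ ∅ = {β, γ}.


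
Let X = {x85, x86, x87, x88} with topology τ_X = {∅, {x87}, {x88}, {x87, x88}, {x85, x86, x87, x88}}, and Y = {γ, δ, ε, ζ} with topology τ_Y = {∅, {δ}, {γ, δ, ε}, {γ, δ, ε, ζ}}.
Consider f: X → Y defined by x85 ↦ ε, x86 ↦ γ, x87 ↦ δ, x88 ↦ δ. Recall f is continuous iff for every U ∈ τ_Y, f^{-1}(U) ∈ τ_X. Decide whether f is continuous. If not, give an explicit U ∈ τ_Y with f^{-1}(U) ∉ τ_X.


f IS continuous.

Compute f^{-1}(U) for each U ∈ τ_Y:
  U = ∅: f^{-1}(U) = ∅ ∈ τ_X ✓.
  U = {δ}: f^{-1}(U) = {x87, x88} ∈ τ_X ✓.
  U = {γ, δ, ε}: f^{-1}(U) = {x85, x86, x87, x88} ∈ τ_X ✓.
  U = {γ, δ, ε, ζ}: f^{-1}(U) = {x85, x86, x87, x88} ∈ τ_X ✓.
Every preimage lies in τ_X, so f IS continuous.


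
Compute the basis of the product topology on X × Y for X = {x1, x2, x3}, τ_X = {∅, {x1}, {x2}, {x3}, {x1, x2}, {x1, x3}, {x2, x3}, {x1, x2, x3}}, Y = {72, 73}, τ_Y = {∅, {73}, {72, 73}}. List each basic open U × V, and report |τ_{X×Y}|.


Basis B = {∅ × ∅, {x1} × {73}, {x2} × {73}, {x3} × {73}, {x1} × {72, 73}, {x1, x2} × {73}, {x1, x3} × {73}, {x2} × {72, 73}, {x2, x3} × {73}, {x3} × {72, 73}, {x1, x2, x3} × {73}, {x1, x2} × {72, 73}, {x1, x3} × {72, 73}, {x2, x3} × {72, 73}, {x1, x2, x3} × {72, 73}}; |τ_{X×Y}| = 27.

Enumerate products U × V with U ∈ τ_X, V ∈ τ_Y (deduplicated):
  ∅ × ∅ = {} (∅)
  {x1} × {73} = {(x1,73)}
  {x2} × {73} = {(x2,73)}
  {x3} × {73} = {(x3,73)}
  {x1} × {72, 73} = {(x1,72), (x1,73)}
  {x1, x2} × {73} = {(x1,73), (x2,73)}
  {x1, x3} × {73} = {(x1,73), (x3,73)}
  {x2} × {72, 73} = {(x2,72), (x2,73)}
  {x2, x3} × {73} = {(x2,73), (x3,73)}
  {x3} × {72, 73} = {(x3,72), (x3,73)}
  {x1, x2, x3} × {73} = {(x1,73), (x2,73), (x3,73)}
  {x1, x2} × {72, 73} = {(x1,72), (x1,73), (x2,72), (x2,73)}
  {x1, x3} × {72, 73} = {(x1,72), (x1,73), (x3,72), (x3,73)}
  {x2, x3} × {72, 73} = {(x2,72), (x2,73), (x3,72), (x3,73)}
  {x1, x2, x3} × {72, 73} = {(x1,72), (x1,73), (x2,72), (x2,73), (x3,72), (x3,73)}
These 15 distinct sets form the basis B.
Close under arbitrary unions to get τ_{X×Y}; counting gives |τ_{X×Y}| = 27.


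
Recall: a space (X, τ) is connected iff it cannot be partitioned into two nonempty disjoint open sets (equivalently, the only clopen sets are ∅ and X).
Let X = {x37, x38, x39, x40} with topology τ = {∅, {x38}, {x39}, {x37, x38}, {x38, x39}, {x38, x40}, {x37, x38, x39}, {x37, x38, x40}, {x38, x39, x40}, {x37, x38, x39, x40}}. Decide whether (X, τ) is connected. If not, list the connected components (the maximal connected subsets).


(X, τ) is disconnected; components = [{x39}, {x37, x38, x40}].

Find clopen sets (U ∈ τ with X ∖ U ∈ τ):
  U = ∅, X ∖ U = {x37, x38, x39, x40} — both open, so U is clopen.
  U = {x39}, X ∖ U = {x37, x38, x40} — both open, so U is clopen.
  U = {x37, x38, x40}, X ∖ U = {x39} — both open, so U is clopen.
  U = {x37, x38, x39, x40}, X ∖ U = ∅ — both open, so U is clopen.
Nontrivial clopen(s) exist: e.g. {x37, x38, x40}. So (X, τ) is disconnected.
Compute connected components by grouping points that agree on all clopens:
  component: {x39}
  component: {x37, x38, x40}


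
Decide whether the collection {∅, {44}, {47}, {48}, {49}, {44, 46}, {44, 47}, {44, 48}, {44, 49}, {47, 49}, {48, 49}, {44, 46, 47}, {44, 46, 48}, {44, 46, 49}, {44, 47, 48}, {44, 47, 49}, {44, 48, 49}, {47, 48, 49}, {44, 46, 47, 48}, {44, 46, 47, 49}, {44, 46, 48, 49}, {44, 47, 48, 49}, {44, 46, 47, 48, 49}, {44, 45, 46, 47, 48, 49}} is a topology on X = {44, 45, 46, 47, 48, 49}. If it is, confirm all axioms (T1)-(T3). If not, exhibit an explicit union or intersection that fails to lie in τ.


τ is NOT a topology on X.

Axiom (T1): ∅ ∈ τ? Yes; X ∈ τ? Yes.
Axiom (T2/T3): check pairwise unions and intersections of members of τ.
Counterexample for (T2): {47} ∪ {48} = {47, 48} ∉ τ. Therefore τ is NOT a topology.


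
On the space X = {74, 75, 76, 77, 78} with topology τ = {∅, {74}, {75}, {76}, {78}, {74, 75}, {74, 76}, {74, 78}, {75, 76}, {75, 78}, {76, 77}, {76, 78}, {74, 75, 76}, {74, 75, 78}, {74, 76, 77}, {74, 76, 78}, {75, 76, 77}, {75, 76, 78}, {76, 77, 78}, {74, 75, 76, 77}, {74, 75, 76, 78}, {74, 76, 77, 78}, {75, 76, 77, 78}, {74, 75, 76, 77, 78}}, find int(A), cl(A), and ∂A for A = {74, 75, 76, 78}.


int(A) = {74, 75, 76, 78}, cl(A) = {74, 75, 76, 77, 78}, ∂A = {77}.

Closed sets in (X, τ) are complements of opens:
  closed(X, τ) = {∅, {74}, {75}, {77}, {78}, {74, 75}, {74, 77}, {74, 78}, {75, 77}, {75, 78}, {76, 77}, {77, 78}, {74, 75, 77}, {74, 75, 78}, {74, 76, 77}, {74, 77, 78}, {75, 76, 77}, {75, 77, 78}, {76, 77, 78}, {74, 75, 76, 77}, {74, 75, 77, 78}, {74, 76, 77, 78}, {75, 76, 77, 78}, {74, 75, 76, 77, 78}}.
int(A) = ⋃ {U ∈ τ : U ⊆ A}. Opens contained in A: ∅, {74}, {75}, {76}, {78}, {74, 75}, {74, 76}, {74, 78}, {75, 76}, {75, 78}, {76, 78}, {74, 75, 76}, {74, 75, 78}, {74, 76, 78}, {75, 76, 78}, {74, 75, 76, 78}.
Taking the union of these: int(A) = {74, 75, 76, 78}.
cl(A) = ⋂ {C closed : A ⊆ C}. Closed sets containing A: {74, 75, 76, 77, 78}.
Intersecting these: cl(A) = {74, 75, 76, 77, 78}.
∂A = cl(A) ∖ int(A) = {74, 75, 76, 77, 78} ∖ {74, 75, 76, 78} = {77}.


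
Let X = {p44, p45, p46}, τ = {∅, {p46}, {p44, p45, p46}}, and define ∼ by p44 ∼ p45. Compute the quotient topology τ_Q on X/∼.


X/∼ = {[p44=p45], [p46]}; |τ_Q| = 3.

Equivalence classes: [p44=p45], [p46].
Quotient map π: X → X/∼ sends p44 ↦ [p44=p45], p45 ↦ [p44=p45], p46 ↦ [p46].
For each subset V ⊆ X/∼, compute π^{-1}(V) ⊆ X and check whether π^{-1}(V) ∈ τ. V is open in τ_Q iff π^{-1}(V) ∈ τ.
  V = {}: π^{-1}(V) = ∅ ∈ τ ✓.
  V = {[p44=p45]}: π^{-1}(V) = {p44, p45} ∉ τ ✗.
  V = {[p46]}: π^{-1}(V) = {p46} ∈ τ ✓.
  V = {[p44=p45], [p46]}: π^{-1}(V) = {p44, p45, p46} ∈ τ ✓.
Open sets in the quotient: τ_Q = {{}, {[p46]}, {[p44=p45], [p46]}} (3 elements).


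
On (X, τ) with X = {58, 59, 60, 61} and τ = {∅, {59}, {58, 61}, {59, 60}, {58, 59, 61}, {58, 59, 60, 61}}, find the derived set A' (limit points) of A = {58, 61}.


A' = {58, 61}

For each x ∈ X, list the open sets U ∈ τ with x ∈ U, then check whether U ∩ (A ∖ {x}) ≠ ∅ for every such U.
  x = 58: opens ∋ x are {58, 61}, {58, 59, 61}, {58, 59, 60, 61}; each meets A ∖ {58}, so x IS a limit point.
  x = 59: open {59} ∋ x has {59} ∩ (A ∖ {59}) = ∅, so x is NOT a limit point.
  x = 60: open {59, 60} ∋ x has {59, 60} ∩ (A ∖ {60}) = ∅, so x is NOT a limit point.
  x = 61: opens ∋ x are {58, 61}, {58, 59, 61}, {58, 59, 60, 61}; each meets A ∖ {61}, so x IS a limit point.
Collecting: A' = {58, 61}.


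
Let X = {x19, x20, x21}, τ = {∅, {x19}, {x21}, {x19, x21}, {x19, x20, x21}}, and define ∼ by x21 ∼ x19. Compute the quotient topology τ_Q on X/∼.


X/∼ = {[x19=x21], [x20]}; |τ_Q| = 3.

Equivalence classes: [x19=x21], [x20].
Quotient map π: X → X/∼ sends x19 ↦ [x19=x21], x20 ↦ [x20], x21 ↦ [x19=x21].
For each subset V ⊆ X/∼, compute π^{-1}(V) ⊆ X and check whether π^{-1}(V) ∈ τ. V is open in τ_Q iff π^{-1}(V) ∈ τ.
  V = {}: π^{-1}(V) = ∅ ∈ τ ✓.
  V = {[x19=x21]}: π^{-1}(V) = {x19, x21} ∈ τ ✓.
  V = {[x20]}: π^{-1}(V) = {x20} ∉ τ ✗.
  V = {[x19=x21], [x20]}: π^{-1}(V) = {x19, x20, x21} ∈ τ ✓.
Open sets in the quotient: τ_Q = {{}, {[x19=x21]}, {[x19=x21], [x20]}} (3 elements).


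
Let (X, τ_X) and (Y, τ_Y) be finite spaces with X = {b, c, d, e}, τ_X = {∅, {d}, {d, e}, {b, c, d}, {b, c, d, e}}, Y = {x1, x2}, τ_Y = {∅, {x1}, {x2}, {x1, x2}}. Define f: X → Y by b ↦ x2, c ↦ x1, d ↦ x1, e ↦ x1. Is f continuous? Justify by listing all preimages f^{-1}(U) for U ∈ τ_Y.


f is NOT continuous.

Compute f^{-1}(U) for each U ∈ τ_Y:
  U = ∅: f^{-1}(U) = ∅ ∈ τ_X ✓.
  U = {x1}: f^{-1}(U) = {c, d, e} ∉ τ_X ✗.
  U = {x2}: f^{-1}(U) = {b} ∉ τ_X ✗.
  U = {x1, x2}: f^{-1}(U) = {b, c, d, e} ∈ τ_X ✓.
Found U = {x1} with f^{-1}(U) = {c, d, e} not in τ_X. Therefore f is NOT continuous.


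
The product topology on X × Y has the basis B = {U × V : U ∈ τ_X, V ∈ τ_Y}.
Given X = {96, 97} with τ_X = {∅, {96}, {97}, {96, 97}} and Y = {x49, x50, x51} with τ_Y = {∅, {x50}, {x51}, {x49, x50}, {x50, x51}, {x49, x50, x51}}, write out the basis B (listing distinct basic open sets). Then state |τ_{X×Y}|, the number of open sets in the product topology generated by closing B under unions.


Basis B = {∅ × ∅, {96} × {x50}, {96} × {x51}, {97} × {x50}, {97} × {x51}, {96} × {x49, x50}, {96} × {x50, x51}, {96, 97} × {x50}, {96, 97} × {x51}, {97} × {x49, x50}, {97} × {x50, x51}, {96} × {x49, x50, x51}, {97} × {x49, x50, x51}, {96, 97} × {x49, x50}, {96, 97} × {x50, x51}, {96, 97} × {x49, x50, x51}}; |τ_{X×Y}| = 36.

Enumerate products U × V with U ∈ τ_X, V ∈ τ_Y (deduplicated):
  ∅ × ∅ = {} (∅)
  {96} × {x50} = {(96,x50)}
  {96} × {x51} = {(96,x51)}
  {97} × {x50} = {(97,x50)}
  {97} × {x51} = {(97,x51)}
  {96} × {x49, x50} = {(96,x49), (96,x50)}
  {96} × {x50, x51} = {(96,x50), (96,x51)}
  {96, 97} × {x50} = {(96,x50), (97,x50)}
  {96, 97} × {x51} = {(96,x51), (97,x51)}
  {97} × {x49, x50} = {(97,x49), (97,x50)}
  {97} × {x50, x51} = {(97,x50), (97,x51)}
  {96} × {x49, x50, x51} = {(96,x49), (96,x50), (96,x51)}
  {97} × {x49, x50, x51} = {(97,x49), (97,x50), (97,x51)}
  {96, 97} × {x49, x50} = {(96,x49), (96,x50), (97,x49), (97,x50)}
  {96, 97} × {x50, x51} = {(96,x50), (96,x51), (97,x50), (97,x51)}
  {96, 97} × {x49, x50, x51} = {(96,x49), (96,x50), (96,x51), (97,x49), (97,x50), (97,x51)}
These 16 distinct sets form the basis B.
Close under arbitrary unions to get τ_{X×Y}; counting gives |τ_{X×Y}| = 36.


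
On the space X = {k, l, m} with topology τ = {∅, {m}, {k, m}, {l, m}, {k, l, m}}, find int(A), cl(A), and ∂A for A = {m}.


int(A) = {m}, cl(A) = {k, l, m}, ∂A = {k, l}.

Closed sets in (X, τ) are complements of opens:
  closed(X, τ) = {∅, {k}, {l}, {k, l}, {k, l, m}}.
int(A) = ⋃ {U ∈ τ : U ⊆ A}. Opens contained in A: ∅, {m}.
Taking the union of these: int(A) = {m}.
cl(A) = ⋂ {C closed : A ⊆ C}. Closed sets containing A: {k, l, m}.
Intersecting these: cl(A) = {k, l, m}.
∂A = cl(A) ∖ int(A) = {k, l, m} ∖ {m} = {k, l}.


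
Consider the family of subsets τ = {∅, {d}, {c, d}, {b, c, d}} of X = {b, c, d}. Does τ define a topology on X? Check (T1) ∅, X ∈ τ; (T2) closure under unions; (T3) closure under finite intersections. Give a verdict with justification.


τ IS a topology on X.

Axiom (T1): ∅ ∈ τ? Yes; X ∈ τ? Yes.
Axiom (T2/T3): check pairwise unions and intersections of members of τ.
All pairwise intersections and unions checked — each lies in τ. Therefore τ satisfies (T1), (T2), (T3): it IS a topology on X.


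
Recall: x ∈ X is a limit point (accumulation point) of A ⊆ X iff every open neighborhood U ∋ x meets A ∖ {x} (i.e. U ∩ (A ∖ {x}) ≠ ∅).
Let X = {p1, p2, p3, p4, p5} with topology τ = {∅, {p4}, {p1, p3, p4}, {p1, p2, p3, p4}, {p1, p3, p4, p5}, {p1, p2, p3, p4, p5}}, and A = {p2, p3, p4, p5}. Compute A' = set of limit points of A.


A' = {p1, p2, p3, p5}

For each x ∈ X, list the open sets U ∈ τ with x ∈ U, then check whether U ∩ (A ∖ {x}) ≠ ∅ for every such U.
  x = p1: opens ∋ x are {p1, p3, p4}, {p1, p2, p3, p4}, {p1, p3, p4, p5}, {p1, p2, p3, p4, p5}; each meets A ∖ {p1}, so x IS a limit point.
  x = p2: opens ∋ x are {p1, p2, p3, p4}, {p1, p2, p3, p4, p5}; each meets A ∖ {p2}, so x IS a limit point.
  x = p3: opens ∋ x are {p1, p3, p4}, {p1, p2, p3, p4}, {p1, p3, p4, p5}, {p1, p2, p3, p4, p5}; each meets A ∖ {p3}, so x IS a limit point.
  x = p4: open {p4} ∋ x has {p4} ∩ (A ∖ {p4}) = ∅, so x is NOT a limit point.
  x = p5: opens ∋ x are {p1, p3, p4, p5}, {p1, p2, p3, p4, p5}; each meets A ∖ {p5}, so x IS a limit point.
Collecting: A' = {p1, p2, p3, p5}.


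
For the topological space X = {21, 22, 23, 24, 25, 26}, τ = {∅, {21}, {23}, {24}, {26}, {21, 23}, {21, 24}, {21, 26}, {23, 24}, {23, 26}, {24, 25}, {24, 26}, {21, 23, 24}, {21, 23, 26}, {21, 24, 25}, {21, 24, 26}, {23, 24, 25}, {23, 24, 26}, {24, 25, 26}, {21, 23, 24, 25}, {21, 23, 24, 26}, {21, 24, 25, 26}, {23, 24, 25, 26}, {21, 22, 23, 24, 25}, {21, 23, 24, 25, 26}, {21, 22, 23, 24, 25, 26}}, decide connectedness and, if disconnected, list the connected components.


(X, τ) is disconnected; components = [{26}, {21, 22, 23, 24, 25}].

Find clopen sets (U ∈ τ with X ∖ U ∈ τ):
  U = ∅, X ∖ U = {21, 22, 23, 24, 25, 26} — both open, so U is clopen.
  U = {26}, X ∖ U = {21, 22, 23, 24, 25} — both open, so U is clopen.
  U = {21, 22, 23, 24, 25}, X ∖ U = {26} — both open, so U is clopen.
  U = {21, 22, 23, 24, 25, 26}, X ∖ U = ∅ — both open, so U is clopen.
Nontrivial clopen(s) exist: e.g. {26}. So (X, τ) is disconnected.
Compute connected components by grouping points that agree on all clopens:
  component: {26}
  component: {21, 22, 23, 24, 25}


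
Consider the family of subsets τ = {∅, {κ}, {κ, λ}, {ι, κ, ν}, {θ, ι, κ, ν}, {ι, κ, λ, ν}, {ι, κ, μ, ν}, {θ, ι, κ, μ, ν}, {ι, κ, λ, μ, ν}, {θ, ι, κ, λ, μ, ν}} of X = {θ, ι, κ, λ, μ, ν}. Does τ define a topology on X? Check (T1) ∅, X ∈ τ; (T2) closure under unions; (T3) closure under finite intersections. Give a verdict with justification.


τ is NOT a topology on X.

Axiom (T1): ∅ ∈ τ? Yes; X ∈ τ? Yes.
Axiom (T2/T3): check pairwise unions and intersections of members of τ.
Counterexample for (T2): {κ, λ} ∪ {θ, ι, κ, ν} = {θ, ι, κ, λ, ν} ∉ τ. Therefore τ is NOT a topology.


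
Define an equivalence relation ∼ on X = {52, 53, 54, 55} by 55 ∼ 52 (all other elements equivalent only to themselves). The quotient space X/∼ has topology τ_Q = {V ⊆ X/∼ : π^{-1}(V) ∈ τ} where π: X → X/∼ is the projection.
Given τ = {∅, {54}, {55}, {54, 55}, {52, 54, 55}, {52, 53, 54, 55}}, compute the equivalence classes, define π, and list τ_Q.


X/∼ = {[52=55], [53], [54]}; |τ_Q| = 4.

Equivalence classes: [52=55], [53], [54].
Quotient map π: X → X/∼ sends 52 ↦ [52=55], 53 ↦ [53], 54 ↦ [54], 55 ↦ [52=55].
For each subset V ⊆ X/∼, compute π^{-1}(V) ⊆ X and check whether π^{-1}(V) ∈ τ. V is open in τ_Q iff π^{-1}(V) ∈ τ.
  V = {}: π^{-1}(V) = ∅ ∈ τ ✓.
  V = {[52=55]}: π^{-1}(V) = {52, 55} ∉ τ ✗.
  V = {[53]}: π^{-1}(V) = {53} ∉ τ ✗.
  V = {[52=55], [53]}: π^{-1}(V) = {52, 53, 55} ∉ τ ✗.
  V = {[54]}: π^{-1}(V) = {54} ∈ τ ✓.
  V = {[52=55], [54]}: π^{-1}(V) = {52, 54, 55} ∈ τ ✓.
  V = {[53], [54]}: π^{-1}(V) = {53, 54} ∉ τ ✗.
  V = {[52=55], [53], [54]}: π^{-1}(V) = {52, 53, 54, 55} ∈ τ ✓.
Open sets in the quotient: τ_Q = {{}, {[54]}, {[52=55], [54]}, {[52=55], [53], [54]}} (4 elements).


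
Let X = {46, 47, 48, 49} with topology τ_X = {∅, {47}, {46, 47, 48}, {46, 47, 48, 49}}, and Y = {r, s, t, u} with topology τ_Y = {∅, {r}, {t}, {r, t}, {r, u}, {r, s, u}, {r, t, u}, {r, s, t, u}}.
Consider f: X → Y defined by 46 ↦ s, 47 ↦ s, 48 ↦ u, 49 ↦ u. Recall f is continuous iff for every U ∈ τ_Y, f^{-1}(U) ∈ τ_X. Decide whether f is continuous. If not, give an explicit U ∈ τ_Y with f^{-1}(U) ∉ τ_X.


f is NOT continuous.

Compute f^{-1}(U) for each U ∈ τ_Y:
  U = ∅: f^{-1}(U) = ∅ ∈ τ_X ✓.
  U = {r}: f^{-1}(U) = ∅ ∈ τ_X ✓.
  U = {t}: f^{-1}(U) = ∅ ∈ τ_X ✓.
  U = {r, t}: f^{-1}(U) = ∅ ∈ τ_X ✓.
  U = {r, u}: f^{-1}(U) = {48, 49} ∉ τ_X ✗.
  U = {r, s, u}: f^{-1}(U) = {46, 47, 48, 49} ∈ τ_X ✓.
  U = {r, t, u}: f^{-1}(U) = {48, 49} ∉ τ_X ✗.
  U = {r, s, t, u}: f^{-1}(U) = {46, 47, 48, 49} ∈ τ_X ✓.
Found U = {r, u} with f^{-1}(U) = {48, 49} not in τ_X. Therefore f is NOT continuous.


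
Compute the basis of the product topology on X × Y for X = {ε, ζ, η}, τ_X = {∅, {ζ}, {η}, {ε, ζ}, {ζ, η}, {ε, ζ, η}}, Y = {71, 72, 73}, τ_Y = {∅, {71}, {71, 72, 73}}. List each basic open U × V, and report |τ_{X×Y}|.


Basis B = {∅ × ∅, {ζ} × {71}, {η} × {71}, {ε, ζ} × {71}, {ζ, η} × {71}, {ε, ζ, η} × {71}, {ζ} × {71, 72, 73}, {η} × {71, 72, 73}, {ε, ζ} × {71, 72, 73}, {ζ, η} × {71, 72, 73}, {ε, ζ, η} × {71, 72, 73}}; |τ_{X×Y}| = 18.

Enumerate products U × V with U ∈ τ_X, V ∈ τ_Y (deduplicated):
  ∅ × ∅ = {} (∅)
  {ζ} × {71} = {(ζ,71)}
  {η} × {71} = {(η,71)}
  {ε, ζ} × {71} = {(ε,71), (ζ,71)}
  {ζ, η} × {71} = {(ζ,71), (η,71)}
  {ε, ζ, η} × {71} = {(ε,71), (ζ,71), (η,71)}
  {ζ} × {71, 72, 73} = {(ζ,71), (ζ,72), (ζ,73)}
  {η} × {71, 72, 73} = {(η,71), (η,72), (η,73)}
  {ε, ζ} × {71, 72, 73} = {(ε,71), (ε,72), (ε,73), (ζ,71), (ζ,72), (ζ,73)}
  {ζ, η} × {71, 72, 73} = {(ζ,71), (ζ,72), (ζ,73), (η,71), (η,72), (η,73)}
  {ε, ζ, η} × {71, 72, 73} = {(ε,71), (ε,72), (ε,73), (ζ,71), (ζ,72), (ζ,73), (η,71), (η,72), (η,73)}
These 11 distinct sets form the basis B.
Close under arbitrary unions to get τ_{X×Y}; counting gives |τ_{X×Y}| = 18.


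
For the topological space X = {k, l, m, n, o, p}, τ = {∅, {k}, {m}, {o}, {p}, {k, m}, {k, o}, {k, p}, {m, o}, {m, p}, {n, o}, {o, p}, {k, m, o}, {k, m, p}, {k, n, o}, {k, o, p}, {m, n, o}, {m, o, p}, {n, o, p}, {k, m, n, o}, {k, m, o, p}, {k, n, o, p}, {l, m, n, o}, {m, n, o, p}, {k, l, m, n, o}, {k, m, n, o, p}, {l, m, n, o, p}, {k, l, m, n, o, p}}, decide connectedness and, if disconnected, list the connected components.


(X, τ) is disconnected; components = [{k}, {p}, {l, m, n, o}].

Find clopen sets (U ∈ τ with X ∖ U ∈ τ):
  U = ∅, X ∖ U = {k, l, m, n, o, p} — both open, so U is clopen.
  U = {k}, X ∖ U = {l, m, n, o, p} — both open, so U is clopen.
  U = {p}, X ∖ U = {k, l, m, n, o} — both open, so U is clopen.
  U = {k, p}, X ∖ U = {l, m, n, o} — both open, so U is clopen.
  U = {l, m, n, o}, X ∖ U = {k, p} — both open, so U is clopen.
  U = {k, l, m, n, o}, X ∖ U = {p} — both open, so U is clopen.
  U = {l, m, n, o, p}, X ∖ U = {k} — both open, so U is clopen.
  U = {k, l, m, n, o, p}, X ∖ U = ∅ — both open, so U is clopen.
Nontrivial clopen(s) exist: e.g. {l, m, n, o, p}. So (X, τ) is disconnected.
Compute connected components by grouping points that agree on all clopens:
  component: {k}
  component: {p}
  component: {l, m, n, o}


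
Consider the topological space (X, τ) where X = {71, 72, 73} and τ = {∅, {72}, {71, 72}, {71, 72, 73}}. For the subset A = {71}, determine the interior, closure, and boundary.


int(A) = ∅, cl(A) = {71, 73}, ∂A = {71, 73}.

Closed sets in (X, τ) are complements of opens:
  closed(X, τ) = {∅, {73}, {71, 73}, {71, 72, 73}}.
int(A) = ⋃ {U ∈ τ : U ⊆ A}. Opens contained in A: ∅.
Taking the union of these: int(A) = ∅.
cl(A) = ⋂ {C closed : A ⊆ C}. Closed sets containing A: {71, 73}, {71, 72, 73}.
Intersecting these: cl(A) = {71, 73}.
∂A = cl(A) ∖ int(A) = {71, 73} ∖ ∅ = {71, 73}.


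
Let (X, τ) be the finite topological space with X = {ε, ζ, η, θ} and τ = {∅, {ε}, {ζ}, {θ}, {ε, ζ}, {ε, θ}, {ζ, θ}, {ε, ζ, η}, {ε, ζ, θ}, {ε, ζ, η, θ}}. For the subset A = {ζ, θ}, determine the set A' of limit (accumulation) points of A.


A' = {η}

For each x ∈ X, list the open sets U ∈ τ with x ∈ U, then check whether U ∩ (A ∖ {x}) ≠ ∅ for every such U.
  x = ε: open {ε} ∋ x has {ε} ∩ (A ∖ {ε}) = ∅, so x is NOT a limit point.
  x = ζ: open {ζ} ∋ x has {ζ} ∩ (A ∖ {ζ}) = ∅, so x is NOT a limit point.
  x = η: opens ∋ x are {ε, ζ, η}, {ε, ζ, η, θ}; each meets A ∖ {η}, so x IS a limit point.
  x = θ: open {θ} ∋ x has {θ} ∩ (A ∖ {θ}) = ∅, so x is NOT a limit point.
Collecting: A' = {η}.


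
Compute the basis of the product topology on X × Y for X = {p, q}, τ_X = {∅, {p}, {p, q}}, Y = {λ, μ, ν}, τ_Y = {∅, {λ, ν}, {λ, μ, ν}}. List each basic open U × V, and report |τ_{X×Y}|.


Basis B = {∅ × ∅, {p} × {λ, ν}, {p} × {λ, μ, ν}, {p, q} × {λ, ν}, {p, q} × {λ, μ, ν}}; |τ_{X×Y}| = 6.

Enumerate products U × V with U ∈ τ_X, V ∈ τ_Y (deduplicated):
  ∅ × ∅ = {} (∅)
  {p} × {λ, ν} = {(p,λ), (p,ν)}
  {p} × {λ, μ, ν} = {(p,λ), (p,μ), (p,ν)}
  {p, q} × {λ, ν} = {(p,λ), (p,ν), (q,λ), (q,ν)}
  {p, q} × {λ, μ, ν} = {(p,λ), (p,μ), (p,ν), (q,λ), (q,μ), (q,ν)}
These 5 distinct sets form the basis B.
Close under arbitrary unions to get τ_{X×Y}; counting gives |τ_{X×Y}| = 6.


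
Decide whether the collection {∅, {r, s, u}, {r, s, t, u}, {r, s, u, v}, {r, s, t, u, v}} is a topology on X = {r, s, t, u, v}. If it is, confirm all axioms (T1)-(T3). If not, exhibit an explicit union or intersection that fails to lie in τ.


τ IS a topology on X.

Axiom (T1): ∅ ∈ τ? Yes; X ∈ τ? Yes.
Axiom (T2/T3): check pairwise unions and intersections of members of τ.
All pairwise intersections and unions checked — each lies in τ. Therefore τ satisfies (T1), (T2), (T3): it IS a topology on X.


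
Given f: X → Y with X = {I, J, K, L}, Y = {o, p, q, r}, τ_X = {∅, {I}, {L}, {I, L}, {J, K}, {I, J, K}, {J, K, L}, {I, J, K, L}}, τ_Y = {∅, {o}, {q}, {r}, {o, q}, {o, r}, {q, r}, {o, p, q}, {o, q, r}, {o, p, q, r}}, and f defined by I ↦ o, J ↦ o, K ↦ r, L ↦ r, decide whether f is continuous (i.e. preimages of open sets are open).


f is NOT continuous.

Compute f^{-1}(U) for each U ∈ τ_Y:
  U = ∅: f^{-1}(U) = ∅ ∈ τ_X ✓.
  U = {o}: f^{-1}(U) = {I, J} ∉ τ_X ✗.
  U = {q}: f^{-1}(U) = ∅ ∈ τ_X ✓.
  U = {r}: f^{-1}(U) = {K, L} ∉ τ_X ✗.
  U = {o, q}: f^{-1}(U) = {I, J} ∉ τ_X ✗.
  U = {o, r}: f^{-1}(U) = {I, J, K, L} ∈ τ_X ✓.
  U = {q, r}: f^{-1}(U) = {K, L} ∉ τ_X ✗.
  U = {o, p, q}: f^{-1}(U) = {I, J} ∉ τ_X ✗.
  U = {o, q, r}: f^{-1}(U) = {I, J, K, L} ∈ τ_X ✓.
  U = {o, p, q, r}: f^{-1}(U) = {I, J, K, L} ∈ τ_X ✓.
Found U = {o} with f^{-1}(U) = {I, J} not in τ_X. Therefore f is NOT continuous.


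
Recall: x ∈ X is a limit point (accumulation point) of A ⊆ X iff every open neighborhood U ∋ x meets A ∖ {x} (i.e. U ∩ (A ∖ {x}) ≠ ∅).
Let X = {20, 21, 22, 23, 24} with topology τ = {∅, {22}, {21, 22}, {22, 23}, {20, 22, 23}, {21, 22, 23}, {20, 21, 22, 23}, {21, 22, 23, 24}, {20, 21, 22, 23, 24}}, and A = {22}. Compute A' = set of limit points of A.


A' = {20, 21, 23, 24}

For each x ∈ X, list the open sets U ∈ τ with x ∈ U, then check whether U ∩ (A ∖ {x}) ≠ ∅ for every such U.
  x = 20: opens ∋ x are {20, 22, 23}, {20, 21, 22, 23}, {20, 21, 22, 23, 24}; each meets A ∖ {20}, so x IS a limit point.
  x = 21: opens ∋ x are {21, 22}, {21, 22, 23}, {20, 21, 22, 23}, {21, 22, 23, 24}, {20, 21, 22, 23, 24}; each meets A ∖ {21}, so x IS a limit point.
  x = 22: open {22} ∋ x has {22} ∩ (A ∖ {22}) = ∅, so x is NOT a limit point.
  x = 23: opens ∋ x are {22, 23}, {20, 22, 23}, {21, 22, 23}, {20, 21, 22, 23}, {21, 22, 23, 24}, {20, 21, 22, 23, 24}; each meets A ∖ {23}, so x IS a limit point.
  x = 24: opens ∋ x are {21, 22, 23, 24}, {20, 21, 22, 23, 24}; each meets A ∖ {24}, so x IS a limit point.
Collecting: A' = {20, 21, 23, 24}.


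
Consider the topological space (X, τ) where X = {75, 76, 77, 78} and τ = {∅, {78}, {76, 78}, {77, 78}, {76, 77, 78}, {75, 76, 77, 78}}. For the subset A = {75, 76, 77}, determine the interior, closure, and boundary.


int(A) = ∅, cl(A) = {75, 76, 77}, ∂A = {75, 76, 77}.

Closed sets in (X, τ) are complements of opens:
  closed(X, τ) = {∅, {75}, {75, 76}, {75, 77}, {75, 76, 77}, {75, 76, 77, 78}}.
int(A) = ⋃ {U ∈ τ : U ⊆ A}. Opens contained in A: ∅.
Taking the union of these: int(A) = ∅.
cl(A) = ⋂ {C closed : A ⊆ C}. Closed sets containing A: {75, 76, 77}, {75, 76, 77, 78}.
Intersecting these: cl(A) = {75, 76, 77}.
∂A = cl(A) ∖ int(A) = {75, 76, 77} ∖ ∅ = {75, 76, 77}.


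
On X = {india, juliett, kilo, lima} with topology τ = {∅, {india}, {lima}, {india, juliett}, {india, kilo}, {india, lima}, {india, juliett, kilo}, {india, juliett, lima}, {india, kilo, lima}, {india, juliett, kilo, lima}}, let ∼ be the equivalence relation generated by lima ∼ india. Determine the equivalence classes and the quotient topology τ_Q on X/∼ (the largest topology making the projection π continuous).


X/∼ = {[india=lima], [juliett], [kilo]}; |τ_Q| = 5.

Equivalence classes: [india=lima], [juliett], [kilo].
Quotient map π: X → X/∼ sends india ↦ [india=lima], juliett ↦ [juliett], kilo ↦ [kilo], lima ↦ [india=lima].
For each subset V ⊆ X/∼, compute π^{-1}(V) ⊆ X and check whether π^{-1}(V) ∈ τ. V is open in τ_Q iff π^{-1}(V) ∈ τ.
  V = {}: π^{-1}(V) = ∅ ∈ τ ✓.
  V = {[india=lima]}: π^{-1}(V) = {india, lima} ∈ τ ✓.
  V = {[juliett]}: π^{-1}(V) = {juliett} ∉ τ ✗.
  V = {[india=lima], [juliett]}: π^{-1}(V) = {india, juliett, lima} ∈ τ ✓.
  V = {[kilo]}: π^{-1}(V) = {kilo} ∉ τ ✗.
  V = {[india=lima], [kilo]}: π^{-1}(V) = {india, kilo, lima} ∈ τ ✓.
  V = {[juliett], [kilo]}: π^{-1}(V) = {juliett, kilo} ∉ τ ✗.
  V = {[india=lima], [juliett], [kilo]}: π^{-1}(V) = {india, juliett, kilo, lima} ∈ τ ✓.
Open sets in the quotient: τ_Q = {{}, {[india=lima]}, {[india=lima], [juliett]}, {[india=lima], [kilo]}, {[india=lima], [juliett], [kilo]}} (5 elements).


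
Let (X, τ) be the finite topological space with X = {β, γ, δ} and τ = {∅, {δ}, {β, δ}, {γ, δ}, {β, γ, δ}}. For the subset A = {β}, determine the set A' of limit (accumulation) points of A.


A' = ∅

For each x ∈ X, list the open sets U ∈ τ with x ∈ U, then check whether U ∩ (A ∖ {x}) ≠ ∅ for every such U.
  x = β: open {β, δ} ∋ x has {β, δ} ∩ (A ∖ {β}) = ∅, so x is NOT a limit point.
  x = γ: open {γ, δ} ∋ x has {γ, δ} ∩ (A ∖ {γ}) = ∅, so x is NOT a limit point.
  x = δ: open {δ} ∋ x has {δ} ∩ (A ∖ {δ}) = ∅, so x is NOT a limit point.
Collecting: A' = ∅.


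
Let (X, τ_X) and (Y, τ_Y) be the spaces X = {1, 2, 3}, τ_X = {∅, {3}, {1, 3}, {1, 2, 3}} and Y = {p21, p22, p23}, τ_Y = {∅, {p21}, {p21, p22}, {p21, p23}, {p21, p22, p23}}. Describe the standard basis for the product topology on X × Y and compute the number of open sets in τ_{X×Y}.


Basis B = {∅ × ∅, {3} × {p21}, {1, 3} × {p21}, {3} × {p21, p22}, {3} × {p21, p23}, {1, 2, 3} × {p21}, {3} × {p21, p22, p23}, {1, 3} × {p21, p22}, {1, 3} × {p21, p23}, {1, 3} × {p21, p22, p23}, {1, 2, 3} × {p21, p22}, {1, 2, 3} × {p21, p23}, {1, 2, 3} × {p21, p22, p23}}; |τ_{X×Y}| = 30.

Enumerate products U × V with U ∈ τ_X, V ∈ τ_Y (deduplicated):
  ∅ × ∅ = {} (∅)
  {3} × {p21} = {(3,p21)}
  {1, 3} × {p21} = {(1,p21), (3,p21)}
  {3} × {p21, p22} = {(3,p21), (3,p22)}
  {3} × {p21, p23} = {(3,p21), (3,p23)}
  {1, 2, 3} × {p21} = {(1,p21), (2,p21), (3,p21)}
  {3} × {p21, p22, p23} = {(3,p21), (3,p22), (3,p23)}
  {1, 3} × {p21, p22} = {(1,p21), (1,p22), (3,p21), (3,p22)}
  {1, 3} × {p21, p23} = {(1,p21), (1,p23), (3,p21), (3,p23)}
  {1, 3} × {p21, p22, p23} = {(1,p21), (1,p22), (1,p23), (3,p21), (3,p22), (3,p23)}
  {1, 2, 3} × {p21, p22} = {(1,p21), (1,p22), (2,p21), (2,p22), (3,p21), (3,p22)}
  {1, 2, 3} × {p21, p23} = {(1,p21), (1,p23), (2,p21), (2,p23), (3,p21), (3,p23)}
  {1, 2, 3} × {p21, p22, p23} = {(1,p21), (1,p22), (1,p23), (2,p21), (2,p22), (2,p23), (3,p21), (3,p22), (3,p23)}
These 13 distinct sets form the basis B.
Close under arbitrary unions to get τ_{X×Y}; counting gives |τ_{X×Y}| = 30.


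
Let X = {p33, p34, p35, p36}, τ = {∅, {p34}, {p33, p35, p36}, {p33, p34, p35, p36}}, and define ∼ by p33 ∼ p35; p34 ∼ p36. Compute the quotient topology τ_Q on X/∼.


X/∼ = {[p33=p35], [p34=p36]}; |τ_Q| = 2.

Equivalence classes: [p33=p35], [p34=p36].
Quotient map π: X → X/∼ sends p33 ↦ [p33=p35], p34 ↦ [p34=p36], p35 ↦ [p33=p35], p36 ↦ [p34=p36].
For each subset V ⊆ X/∼, compute π^{-1}(V) ⊆ X and check whether π^{-1}(V) ∈ τ. V is open in τ_Q iff π^{-1}(V) ∈ τ.
  V = {}: π^{-1}(V) = ∅ ∈ τ ✓.
  V = {[p33=p35]}: π^{-1}(V) = {p33, p35} ∉ τ ✗.
  V = {[p34=p36]}: π^{-1}(V) = {p34, p36} ∉ τ ✗.
  V = {[p33=p35], [p34=p36]}: π^{-1}(V) = {p33, p34, p35, p36} ∈ τ ✓.
Open sets in the quotient: τ_Q = {{}, {[p33=p35], [p34=p36]}} (2 elements).


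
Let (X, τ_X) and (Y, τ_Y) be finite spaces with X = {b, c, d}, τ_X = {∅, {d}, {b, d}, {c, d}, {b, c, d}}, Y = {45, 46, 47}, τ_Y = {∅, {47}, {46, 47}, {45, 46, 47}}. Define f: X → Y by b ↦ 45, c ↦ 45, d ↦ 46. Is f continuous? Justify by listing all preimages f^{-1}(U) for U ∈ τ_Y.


f IS continuous.

Compute f^{-1}(U) for each U ∈ τ_Y:
  U = ∅: f^{-1}(U) = ∅ ∈ τ_X ✓.
  U = {47}: f^{-1}(U) = ∅ ∈ τ_X ✓.
  U = {46, 47}: f^{-1}(U) = {d} ∈ τ_X ✓.
  U = {45, 46, 47}: f^{-1}(U) = {b, c, d} ∈ τ_X ✓.
Every preimage lies in τ_X, so f IS continuous.


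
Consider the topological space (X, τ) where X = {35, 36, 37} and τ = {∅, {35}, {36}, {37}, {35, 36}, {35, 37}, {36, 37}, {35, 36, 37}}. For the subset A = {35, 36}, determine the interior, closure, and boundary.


int(A) = {35, 36}, cl(A) = {35, 36}, ∂A = ∅.

Closed sets in (X, τ) are complements of opens:
  closed(X, τ) = {∅, {35}, {36}, {37}, {35, 36}, {35, 37}, {36, 37}, {35, 36, 37}}.
int(A) = ⋃ {U ∈ τ : U ⊆ A}. Opens contained in A: ∅, {35}, {36}, {35, 36}.
Taking the union of these: int(A) = {35, 36}.
cl(A) = ⋂ {C closed : A ⊆ C}. Closed sets containing A: {35, 36}, {35, 36, 37}.
Intersecting these: cl(A) = {35, 36}.
∂A = cl(A) ∖ int(A) = {35, 36} ∖ {35, 36} = ∅.


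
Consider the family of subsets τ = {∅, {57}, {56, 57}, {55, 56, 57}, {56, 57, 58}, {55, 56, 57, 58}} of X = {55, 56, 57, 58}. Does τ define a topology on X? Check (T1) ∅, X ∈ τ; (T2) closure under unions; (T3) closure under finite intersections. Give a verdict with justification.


τ IS a topology on X.

Axiom (T1): ∅ ∈ τ? Yes; X ∈ τ? Yes.
Axiom (T2/T3): check pairwise unions and intersections of members of τ.
All pairwise intersections and unions checked — each lies in τ. Therefore τ satisfies (T1), (T2), (T3): it IS a topology on X.


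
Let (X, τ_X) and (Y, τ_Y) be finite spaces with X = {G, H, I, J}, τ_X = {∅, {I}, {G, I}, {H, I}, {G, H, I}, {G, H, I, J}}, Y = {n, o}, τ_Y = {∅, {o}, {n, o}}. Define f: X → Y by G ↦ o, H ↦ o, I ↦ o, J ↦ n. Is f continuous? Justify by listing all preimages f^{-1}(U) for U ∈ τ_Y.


f IS continuous.

Compute f^{-1}(U) for each U ∈ τ_Y:
  U = ∅: f^{-1}(U) = ∅ ∈ τ_X ✓.
  U = {o}: f^{-1}(U) = {G, H, I} ∈ τ_X ✓.
  U = {n, o}: f^{-1}(U) = {G, H, I, J} ∈ τ_X ✓.
Every preimage lies in τ_X, so f IS continuous.


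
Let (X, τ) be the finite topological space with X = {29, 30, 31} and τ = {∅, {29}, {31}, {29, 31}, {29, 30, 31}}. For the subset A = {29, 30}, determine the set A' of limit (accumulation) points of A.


A' = {30}

For each x ∈ X, list the open sets U ∈ τ with x ∈ U, then check whether U ∩ (A ∖ {x}) ≠ ∅ for every such U.
  x = 29: open {29} ∋ x has {29} ∩ (A ∖ {29}) = ∅, so x is NOT a limit point.
  x = 30: opens ∋ x are {29, 30, 31}; each meets A ∖ {30}, so x IS a limit point.
  x = 31: open {31} ∋ x has {31} ∩ (A ∖ {31}) = ∅, so x is NOT a limit point.
Collecting: A' = {30}.


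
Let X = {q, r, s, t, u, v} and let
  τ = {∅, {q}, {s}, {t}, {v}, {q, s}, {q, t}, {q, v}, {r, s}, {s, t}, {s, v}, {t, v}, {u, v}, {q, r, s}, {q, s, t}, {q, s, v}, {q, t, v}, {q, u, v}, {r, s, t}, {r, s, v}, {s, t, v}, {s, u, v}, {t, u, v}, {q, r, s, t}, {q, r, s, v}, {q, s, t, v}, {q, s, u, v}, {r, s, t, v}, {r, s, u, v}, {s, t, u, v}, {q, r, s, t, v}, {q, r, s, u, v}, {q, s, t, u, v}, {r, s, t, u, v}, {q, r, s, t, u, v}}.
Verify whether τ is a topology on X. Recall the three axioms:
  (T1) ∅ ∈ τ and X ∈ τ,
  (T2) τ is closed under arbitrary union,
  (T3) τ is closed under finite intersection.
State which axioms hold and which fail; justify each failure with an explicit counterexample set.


τ is NOT a topology on X.

Axiom (T1): ∅ ∈ τ? Yes; X ∈ τ? Yes.
Axiom (T2/T3): check pairwise unions and intersections of members of τ.
Counterexample for (T2): {q} ∪ {t, u, v} = {q, t, u, v} ∉ τ. Therefore τ is NOT a topology.


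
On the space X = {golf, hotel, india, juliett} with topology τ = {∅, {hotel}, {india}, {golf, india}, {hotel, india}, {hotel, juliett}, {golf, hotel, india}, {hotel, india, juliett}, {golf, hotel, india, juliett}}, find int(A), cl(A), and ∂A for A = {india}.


int(A) = {india}, cl(A) = {golf, india}, ∂A = {golf}.

Closed sets in (X, τ) are complements of opens:
  closed(X, τ) = {∅, {golf}, {juliett}, {golf, india}, {golf, juliett}, {hotel, juliett}, {golf, hotel, juliett}, {golf, india, juliett}, {golf, hotel, india, juliett}}.
int(A) = ⋃ {U ∈ τ : U ⊆ A}. Opens contained in A: ∅, {india}.
Taking the union of these: int(A) = {india}.
cl(A) = ⋂ {C closed : A ⊆ C}. Closed sets containing A: {golf, india}, {golf, india, juliett}, {golf, hotel, india, juliett}.
Intersecting these: cl(A) = {golf, india}.
∂A = cl(A) ∖ int(A) = {golf, india} ∖ {india} = {golf}.
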